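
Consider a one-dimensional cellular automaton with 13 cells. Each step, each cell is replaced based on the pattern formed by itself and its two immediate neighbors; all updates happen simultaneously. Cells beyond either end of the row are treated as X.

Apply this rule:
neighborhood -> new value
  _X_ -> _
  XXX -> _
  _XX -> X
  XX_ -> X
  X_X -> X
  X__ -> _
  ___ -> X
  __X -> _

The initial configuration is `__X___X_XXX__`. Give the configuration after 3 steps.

step 1: ____X__XX_X__
step 2: _XX____XXX___
step 3: XXX_XX_X_X_X_

XXX_XX_X_X_X_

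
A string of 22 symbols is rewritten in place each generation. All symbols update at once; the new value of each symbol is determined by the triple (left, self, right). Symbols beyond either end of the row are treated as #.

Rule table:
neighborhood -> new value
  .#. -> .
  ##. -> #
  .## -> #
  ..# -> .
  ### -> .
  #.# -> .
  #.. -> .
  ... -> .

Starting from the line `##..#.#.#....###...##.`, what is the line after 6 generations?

...................##.

.#...........#.#...##.
...................##.
...................##.  (fixed point — unchanged through generation 6)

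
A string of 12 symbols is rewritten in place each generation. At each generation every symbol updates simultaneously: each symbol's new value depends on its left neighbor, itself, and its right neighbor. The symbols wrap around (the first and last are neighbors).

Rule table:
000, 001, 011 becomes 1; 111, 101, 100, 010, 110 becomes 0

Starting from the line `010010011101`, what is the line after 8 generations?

100111111001

generation 1: 000100110000
generation 2: 111001100111
generation 3: 000011001100
generation 4: 111110011001
generation 5: 000000110011
generation 6: 011111100110
generation 7: 110000001100
generation 8: 100111111001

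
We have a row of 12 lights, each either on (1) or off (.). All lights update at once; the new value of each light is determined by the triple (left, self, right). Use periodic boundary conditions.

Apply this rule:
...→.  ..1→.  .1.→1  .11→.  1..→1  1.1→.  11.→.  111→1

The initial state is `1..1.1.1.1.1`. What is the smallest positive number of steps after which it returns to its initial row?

12

step 1: .1.1.1.1.1..
step 2: .1.1.1.1.11.
step 3: .1.1.1.1...1
step 4: .1.1.1.11..1
step 5: .1.1.1...1.1
step 6: .1.1.11..1.1
step 7: .1.1...1.1.1
step 8: .1.11..1.1.1
step 9: .1...1.1.1.1
step 10: .11..1.1.1.1
step 11: ...1.1.1.1.1
step 12: 1..1.1.1.1.1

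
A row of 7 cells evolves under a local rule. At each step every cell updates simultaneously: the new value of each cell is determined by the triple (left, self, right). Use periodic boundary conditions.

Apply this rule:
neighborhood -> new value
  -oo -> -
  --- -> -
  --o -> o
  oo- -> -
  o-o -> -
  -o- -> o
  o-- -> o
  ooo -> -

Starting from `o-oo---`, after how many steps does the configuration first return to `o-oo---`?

o---o-o
-o-oo--
oo---o-
--o-oo-
-oo---o
---o-oo
o-oo---

7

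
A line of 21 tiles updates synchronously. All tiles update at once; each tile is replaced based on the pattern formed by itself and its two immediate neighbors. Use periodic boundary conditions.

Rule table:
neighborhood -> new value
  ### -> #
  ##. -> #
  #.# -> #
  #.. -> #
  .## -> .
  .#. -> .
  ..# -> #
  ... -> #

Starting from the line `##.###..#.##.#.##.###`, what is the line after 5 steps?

#.#####.####.#.##.#.#

step 1: ###.####.#.##.#.##.##
step 2: ####.####.#.##.#.##.#
step 3: #####.####.#.##.#.##.
step 4: .#####.####.#.##.#.##
step 5: #.#####.####.#.##.#.#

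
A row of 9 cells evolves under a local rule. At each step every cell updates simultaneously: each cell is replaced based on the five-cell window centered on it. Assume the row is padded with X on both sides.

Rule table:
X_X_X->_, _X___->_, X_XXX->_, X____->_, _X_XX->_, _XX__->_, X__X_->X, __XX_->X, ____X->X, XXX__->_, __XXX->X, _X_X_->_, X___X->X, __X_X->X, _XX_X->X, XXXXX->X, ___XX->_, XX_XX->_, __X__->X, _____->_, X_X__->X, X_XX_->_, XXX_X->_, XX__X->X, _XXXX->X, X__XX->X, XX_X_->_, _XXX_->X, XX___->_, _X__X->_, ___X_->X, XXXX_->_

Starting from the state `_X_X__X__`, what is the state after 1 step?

___X_XX_X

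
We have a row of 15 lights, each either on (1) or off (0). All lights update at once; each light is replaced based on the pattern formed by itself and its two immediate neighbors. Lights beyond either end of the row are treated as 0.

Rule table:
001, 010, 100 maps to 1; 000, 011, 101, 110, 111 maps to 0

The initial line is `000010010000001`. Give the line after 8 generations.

000000010000001

generation 1: 000111111000011
generation 2: 001000000100100
generation 3: 011100001111110
generation 4: 100010010000001
generation 5: 110111111000011
generation 6: 000000000100100
generation 7: 000000001111110
generation 8: 000000010000001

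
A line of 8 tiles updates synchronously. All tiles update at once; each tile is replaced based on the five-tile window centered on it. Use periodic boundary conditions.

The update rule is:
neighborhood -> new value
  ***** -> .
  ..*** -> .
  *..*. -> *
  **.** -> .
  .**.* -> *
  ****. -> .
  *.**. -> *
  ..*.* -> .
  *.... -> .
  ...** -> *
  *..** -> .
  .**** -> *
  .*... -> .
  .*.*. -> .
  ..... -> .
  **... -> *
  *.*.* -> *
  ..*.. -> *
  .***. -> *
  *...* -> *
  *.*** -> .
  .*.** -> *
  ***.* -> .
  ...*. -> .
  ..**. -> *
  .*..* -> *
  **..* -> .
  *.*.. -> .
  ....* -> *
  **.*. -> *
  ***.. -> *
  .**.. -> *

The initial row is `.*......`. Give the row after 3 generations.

.*.....*
.....*..
...*.*..

...*.*..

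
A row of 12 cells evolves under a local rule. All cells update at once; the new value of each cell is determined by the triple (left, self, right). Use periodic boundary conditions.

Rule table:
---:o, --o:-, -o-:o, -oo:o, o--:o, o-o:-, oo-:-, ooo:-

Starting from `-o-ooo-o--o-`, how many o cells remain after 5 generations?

-o-o---oo-oo
-o-ooo-o--o-  (repeats generation 0; period 2)
generation 5: -o-o---oo-oo
count of o: 6

6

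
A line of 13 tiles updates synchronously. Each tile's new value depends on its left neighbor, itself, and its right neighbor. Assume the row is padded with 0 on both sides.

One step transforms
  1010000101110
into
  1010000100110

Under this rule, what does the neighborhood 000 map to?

At position 4 the neighborhood is 000; the next row has 0 there.

0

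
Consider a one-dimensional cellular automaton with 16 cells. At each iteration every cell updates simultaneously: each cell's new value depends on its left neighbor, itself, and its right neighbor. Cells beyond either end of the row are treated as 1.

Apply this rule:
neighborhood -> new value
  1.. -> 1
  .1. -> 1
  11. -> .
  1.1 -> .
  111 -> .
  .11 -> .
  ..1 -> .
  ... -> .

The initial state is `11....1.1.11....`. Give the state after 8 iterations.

..1...1.1...1...
1.11..1.11..11..
....1.1...1...1.
1...1.11..11..1.
.1..1...1...1.1.
.11.11..11..1.1.
......1...1.1.1.
1.....11..1.1.1.

1.....11..1.1.1.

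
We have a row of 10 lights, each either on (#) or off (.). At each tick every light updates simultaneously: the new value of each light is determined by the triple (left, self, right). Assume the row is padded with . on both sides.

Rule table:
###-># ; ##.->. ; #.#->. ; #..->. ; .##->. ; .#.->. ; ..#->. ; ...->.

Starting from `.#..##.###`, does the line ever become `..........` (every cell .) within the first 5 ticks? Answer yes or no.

tick 1: ........#.
tick 2: ..........
all cells are . at tick 2

yes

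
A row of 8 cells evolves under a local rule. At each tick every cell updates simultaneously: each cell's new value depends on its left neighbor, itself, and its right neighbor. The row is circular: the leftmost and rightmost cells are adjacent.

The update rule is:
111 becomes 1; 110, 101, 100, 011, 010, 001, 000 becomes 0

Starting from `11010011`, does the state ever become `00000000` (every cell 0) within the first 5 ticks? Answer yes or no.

yes

10000001
00000000
all cells are 0 at tick 2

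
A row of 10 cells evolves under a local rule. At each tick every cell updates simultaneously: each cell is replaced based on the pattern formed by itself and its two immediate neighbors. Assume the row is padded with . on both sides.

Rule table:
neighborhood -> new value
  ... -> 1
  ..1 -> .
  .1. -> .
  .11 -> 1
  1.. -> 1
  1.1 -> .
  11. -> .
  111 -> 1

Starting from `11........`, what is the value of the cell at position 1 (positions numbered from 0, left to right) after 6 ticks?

1.11111111
..1111111.
1.111111.1
..11111...
1.1111.111
..111..11.
position 1 holds .

.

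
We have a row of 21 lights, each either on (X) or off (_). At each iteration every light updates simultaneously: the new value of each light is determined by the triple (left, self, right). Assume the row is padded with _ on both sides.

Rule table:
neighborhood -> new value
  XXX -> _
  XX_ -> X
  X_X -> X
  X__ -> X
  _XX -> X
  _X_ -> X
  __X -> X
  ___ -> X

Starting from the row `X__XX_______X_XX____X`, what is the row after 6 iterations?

iteration 1: XXXXXXXXXXXXXXXXXXXXX
iteration 2: X___________________X
iteration 3: XXXXXXXXXXXXXXXXXXXXX  (repeats iteration 1; period 2)
iteration 6: X___________________X

X___________________X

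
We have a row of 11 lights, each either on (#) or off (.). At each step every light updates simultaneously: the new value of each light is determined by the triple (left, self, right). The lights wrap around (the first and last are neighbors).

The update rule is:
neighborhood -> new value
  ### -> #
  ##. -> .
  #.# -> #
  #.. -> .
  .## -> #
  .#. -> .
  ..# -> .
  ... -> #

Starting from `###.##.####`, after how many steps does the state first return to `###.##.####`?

11

##.##.#####
#.##.######
.##.#######
##.#######.
#.#######.#
.#######.##
#######.##.
######.##.#
#####.##.##
####.##.###
###.##.####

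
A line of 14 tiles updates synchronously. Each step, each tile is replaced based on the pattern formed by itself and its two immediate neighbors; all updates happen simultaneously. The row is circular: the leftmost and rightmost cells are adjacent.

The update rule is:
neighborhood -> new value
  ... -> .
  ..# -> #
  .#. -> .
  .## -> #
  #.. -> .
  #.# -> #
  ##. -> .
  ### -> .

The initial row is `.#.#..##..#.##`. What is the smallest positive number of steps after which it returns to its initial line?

#.#..##..#.##.
.#..##..#.##.#
#..##..#.##.#.
..##..#.##.#.#
.##..#.##.#.#.
##..#.##.#.#..
#..#.##.#.#..#
..#.##.#.#..##
.#.##.#.#..##.
#.##.#.#..##..
.##.#.#..##..#
##.#.#..##..#.
#.#.#..##..#.#
.#.#..##..#.##

14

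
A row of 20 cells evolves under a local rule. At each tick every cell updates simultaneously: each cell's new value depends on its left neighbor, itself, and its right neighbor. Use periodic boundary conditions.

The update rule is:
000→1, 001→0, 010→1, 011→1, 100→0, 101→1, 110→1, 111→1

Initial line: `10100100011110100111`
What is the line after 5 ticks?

11100101011111100111
11100111111111100111
11100111111111100111  (fixed point — unchanged through tick 5)

11100111111111100111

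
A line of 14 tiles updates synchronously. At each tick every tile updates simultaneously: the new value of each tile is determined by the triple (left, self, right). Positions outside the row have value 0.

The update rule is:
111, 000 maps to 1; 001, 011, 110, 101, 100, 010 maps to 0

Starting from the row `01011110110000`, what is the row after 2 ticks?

11100001110010

tick 1: 00001100000111
tick 2: 11100001110010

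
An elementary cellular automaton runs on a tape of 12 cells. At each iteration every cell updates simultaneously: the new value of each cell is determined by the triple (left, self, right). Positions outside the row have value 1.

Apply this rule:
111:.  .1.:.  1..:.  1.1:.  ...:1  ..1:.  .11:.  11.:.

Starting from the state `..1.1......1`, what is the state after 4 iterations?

......1111..
.1111.......
......11111.
.1111.......

.1111.......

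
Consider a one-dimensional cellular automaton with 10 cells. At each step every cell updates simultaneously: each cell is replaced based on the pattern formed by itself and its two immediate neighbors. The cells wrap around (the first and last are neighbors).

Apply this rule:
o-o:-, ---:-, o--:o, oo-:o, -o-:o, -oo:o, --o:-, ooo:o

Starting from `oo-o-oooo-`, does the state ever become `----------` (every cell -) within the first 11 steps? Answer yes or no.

no

step 1: oo-o-oooo-  (fixed point — unchanged through step 11)
step 11 is oo-o-oooo-, still not uniform -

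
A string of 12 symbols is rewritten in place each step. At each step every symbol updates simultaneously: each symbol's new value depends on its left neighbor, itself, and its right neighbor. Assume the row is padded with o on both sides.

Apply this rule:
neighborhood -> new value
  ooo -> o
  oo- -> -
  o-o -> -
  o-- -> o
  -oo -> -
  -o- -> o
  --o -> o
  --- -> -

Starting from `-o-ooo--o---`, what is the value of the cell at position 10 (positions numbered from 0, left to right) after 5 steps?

-o--o-oooo-o
-oooo--oo---
--oo-oo--o-o
oo-----ooo--
o-o---o-o-oo
position 10 holds o

o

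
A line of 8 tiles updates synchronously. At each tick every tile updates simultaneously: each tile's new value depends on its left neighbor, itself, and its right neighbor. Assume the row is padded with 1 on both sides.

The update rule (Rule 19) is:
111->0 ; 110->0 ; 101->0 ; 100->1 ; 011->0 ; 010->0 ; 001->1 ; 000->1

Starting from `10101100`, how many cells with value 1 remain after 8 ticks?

6

tick 1: 00000011
tick 2: 11111100
tick 3: 00000011  (repeats tick 1; period 2)
tick 8: 11111100
count of 1: 6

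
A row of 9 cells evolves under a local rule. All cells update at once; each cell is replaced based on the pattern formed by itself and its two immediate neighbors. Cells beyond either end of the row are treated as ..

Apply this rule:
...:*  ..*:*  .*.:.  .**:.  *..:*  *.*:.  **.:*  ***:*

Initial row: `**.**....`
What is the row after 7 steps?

...**..**

.*..*****
*.**.****
...*..***
***.**.**
.**..*..*
*.***.**.
...**..**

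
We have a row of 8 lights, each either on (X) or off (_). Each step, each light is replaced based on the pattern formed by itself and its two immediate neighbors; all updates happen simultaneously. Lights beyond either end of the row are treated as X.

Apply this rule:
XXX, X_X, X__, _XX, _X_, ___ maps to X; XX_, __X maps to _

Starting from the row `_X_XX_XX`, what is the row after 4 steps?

X_XXXXXX

step 1: XXXX_XXX
step 2: XXX_XXXX
step 3: XX_XXXXX
step 4: X_XXXXXX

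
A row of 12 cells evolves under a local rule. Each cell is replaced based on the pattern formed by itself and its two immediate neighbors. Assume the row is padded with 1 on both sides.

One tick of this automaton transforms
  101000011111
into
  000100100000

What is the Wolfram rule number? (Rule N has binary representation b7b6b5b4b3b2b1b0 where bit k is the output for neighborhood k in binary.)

position 8: 111 → 0  (bit 7 = 0)
position 0: 110 → 0  (bit 6 = 0)
position 1: 101 → 0  (bit 5 = 0)
position 3: 100 → 1  (bit 4 = 1)
position 7: 011 → 0  (bit 3 = 0)
position 2: 010 → 0  (bit 2 = 0)
position 6: 001 → 1  (bit 1 = 1)
position 4: 000 → 0  (bit 0 = 0)
bits b7..b0 = 00010010 = 18

18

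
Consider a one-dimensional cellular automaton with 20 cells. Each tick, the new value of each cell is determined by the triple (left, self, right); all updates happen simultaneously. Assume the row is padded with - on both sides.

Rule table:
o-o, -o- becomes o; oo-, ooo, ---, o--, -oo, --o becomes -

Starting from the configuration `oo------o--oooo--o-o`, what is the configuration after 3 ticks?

--------o-----------

tick 1: --------o--------ooo
tick 2: --------o-----------
tick 3: --------o-----------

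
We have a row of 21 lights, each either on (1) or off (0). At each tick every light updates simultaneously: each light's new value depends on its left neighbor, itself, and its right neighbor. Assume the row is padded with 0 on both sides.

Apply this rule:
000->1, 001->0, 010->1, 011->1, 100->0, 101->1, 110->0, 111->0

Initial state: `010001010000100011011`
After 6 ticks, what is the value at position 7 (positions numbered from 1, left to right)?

0

tick 1: 010101110110101010110
tick 2: 011111001101111111100
tick 3: 010000001011000000001
tick 4: 010111101110011111101
tick 5: 011100011000010000011
tick 6: 010001010011010111010
position 7 holds 0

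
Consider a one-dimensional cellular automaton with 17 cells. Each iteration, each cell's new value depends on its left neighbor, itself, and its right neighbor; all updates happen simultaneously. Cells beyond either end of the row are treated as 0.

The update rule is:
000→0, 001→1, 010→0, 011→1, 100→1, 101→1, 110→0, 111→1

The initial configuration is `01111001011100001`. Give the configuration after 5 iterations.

01101110101101010

11110110111010010
11101101110101101
11011011101011010
10110111010110101
01101110101101010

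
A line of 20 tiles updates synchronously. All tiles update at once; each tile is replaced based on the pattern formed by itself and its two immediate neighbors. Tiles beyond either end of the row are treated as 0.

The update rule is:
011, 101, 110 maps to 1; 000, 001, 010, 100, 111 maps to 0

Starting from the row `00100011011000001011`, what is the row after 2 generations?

00000010001000000101

00000011111000000111
00000010001000000101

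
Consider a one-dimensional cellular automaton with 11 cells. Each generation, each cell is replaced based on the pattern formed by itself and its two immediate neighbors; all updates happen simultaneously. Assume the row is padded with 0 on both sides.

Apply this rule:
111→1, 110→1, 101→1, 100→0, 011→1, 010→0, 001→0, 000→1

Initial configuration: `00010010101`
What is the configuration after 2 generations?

11000001010
11011100100

11011100100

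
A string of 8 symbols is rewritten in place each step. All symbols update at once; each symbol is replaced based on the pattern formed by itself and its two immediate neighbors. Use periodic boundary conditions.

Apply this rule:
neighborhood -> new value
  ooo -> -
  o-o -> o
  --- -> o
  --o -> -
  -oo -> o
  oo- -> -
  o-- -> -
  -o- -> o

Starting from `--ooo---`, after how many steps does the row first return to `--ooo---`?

o-o---oo
-oo-o-o-
-o-oooo-
-ooo----
-o---ooo
oo-o-o--
o-oooo--
ooo-----
o---ooo-
o-o-o--o
-oooo--o
oo-----o
---ooo-o
-o-o--oo
oooo--o-
o-----oo
--ooo-o-
o-o--oo-
ooo--o-o
-----ooo
-ooo-o--
-o--oo-o
oo--o-oo
----ooo-
ooo-o---
o--oo-o-
o--o-ooo
---ooo--
oo-o---o
--oo-o-o
--o-oooo
--ooo---

32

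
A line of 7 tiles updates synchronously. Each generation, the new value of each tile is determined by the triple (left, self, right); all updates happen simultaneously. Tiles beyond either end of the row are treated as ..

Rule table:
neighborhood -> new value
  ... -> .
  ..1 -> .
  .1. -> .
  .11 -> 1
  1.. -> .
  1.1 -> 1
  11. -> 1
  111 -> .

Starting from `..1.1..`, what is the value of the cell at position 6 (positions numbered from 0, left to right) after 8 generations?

...1...
.......
.......  (fixed point — unchanged through generation 8)
position 6 holds .

.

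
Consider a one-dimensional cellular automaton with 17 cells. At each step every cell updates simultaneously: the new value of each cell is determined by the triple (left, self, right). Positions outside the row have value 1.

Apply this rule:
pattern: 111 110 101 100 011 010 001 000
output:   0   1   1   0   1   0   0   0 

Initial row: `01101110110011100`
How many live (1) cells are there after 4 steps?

11111011110010100
00001110010001000
00001010000000000
00000100000000000
count of 1: 1

1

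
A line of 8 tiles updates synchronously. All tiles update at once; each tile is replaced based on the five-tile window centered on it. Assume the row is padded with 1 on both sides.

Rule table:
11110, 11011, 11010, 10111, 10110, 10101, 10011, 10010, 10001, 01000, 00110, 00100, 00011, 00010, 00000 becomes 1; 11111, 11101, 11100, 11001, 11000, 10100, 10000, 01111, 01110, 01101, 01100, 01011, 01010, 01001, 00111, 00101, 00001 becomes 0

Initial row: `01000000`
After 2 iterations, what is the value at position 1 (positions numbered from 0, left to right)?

iteration 1: 10101101
iteration 2: 01101011
position 1 holds 1

1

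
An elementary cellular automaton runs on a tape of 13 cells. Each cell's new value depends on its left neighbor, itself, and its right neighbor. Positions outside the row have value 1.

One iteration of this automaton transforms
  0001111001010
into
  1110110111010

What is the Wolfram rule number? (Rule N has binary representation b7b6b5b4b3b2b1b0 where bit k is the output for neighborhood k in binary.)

151

position 4: 111 → 1  (bit 7 = 1)
position 6: 110 → 0  (bit 6 = 0)
position 10: 101 → 0  (bit 5 = 0)
position 0: 100 → 1  (bit 4 = 1)
position 3: 011 → 0  (bit 3 = 0)
position 9: 010 → 1  (bit 2 = 1)
position 2: 001 → 1  (bit 1 = 1)
position 1: 000 → 1  (bit 0 = 1)
bits b7..b0 = 10010111 = 151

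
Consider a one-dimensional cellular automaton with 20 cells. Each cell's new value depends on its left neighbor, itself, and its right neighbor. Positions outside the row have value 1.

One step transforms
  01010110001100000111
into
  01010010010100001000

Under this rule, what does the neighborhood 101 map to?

0

At position 0 the neighborhood is 101; the next row has 0 there.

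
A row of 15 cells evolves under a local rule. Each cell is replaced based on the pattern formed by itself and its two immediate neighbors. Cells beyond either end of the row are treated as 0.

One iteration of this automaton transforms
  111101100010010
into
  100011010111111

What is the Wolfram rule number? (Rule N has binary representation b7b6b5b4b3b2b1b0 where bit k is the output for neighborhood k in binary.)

position 1: 111 → 0  (bit 7 = 0)
position 3: 110 → 0  (bit 6 = 0)
position 4: 101 → 1  (bit 5 = 1)
position 7: 100 → 1  (bit 4 = 1)
position 0: 011 → 1  (bit 3 = 1)
position 10: 010 → 1  (bit 2 = 1)
position 9: 001 → 1  (bit 1 = 1)
position 8: 000 → 0  (bit 0 = 0)
bits b7..b0 = 00111110 = 62

62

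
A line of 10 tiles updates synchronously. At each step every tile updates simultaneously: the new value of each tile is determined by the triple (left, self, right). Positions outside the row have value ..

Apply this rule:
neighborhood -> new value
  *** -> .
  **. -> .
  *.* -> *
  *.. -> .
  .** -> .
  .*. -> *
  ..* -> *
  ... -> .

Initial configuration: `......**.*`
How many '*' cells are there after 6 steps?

3

.....*..**
....**.*..
...*..**..
..**.*....
.*..**....
**.*......
count of *: 3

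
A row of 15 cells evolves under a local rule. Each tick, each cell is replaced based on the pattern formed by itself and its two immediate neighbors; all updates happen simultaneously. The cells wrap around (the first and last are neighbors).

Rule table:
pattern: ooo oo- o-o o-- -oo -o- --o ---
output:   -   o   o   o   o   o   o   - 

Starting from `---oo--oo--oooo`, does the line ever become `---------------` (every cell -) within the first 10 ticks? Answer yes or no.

o-oooooooooo--o
ooo--------oooo
--oo------oo---
-oooo----oooo--
oo--oo--oo--oo-
ooooooooooooooo
---------------
all cells are - at tick 7

yes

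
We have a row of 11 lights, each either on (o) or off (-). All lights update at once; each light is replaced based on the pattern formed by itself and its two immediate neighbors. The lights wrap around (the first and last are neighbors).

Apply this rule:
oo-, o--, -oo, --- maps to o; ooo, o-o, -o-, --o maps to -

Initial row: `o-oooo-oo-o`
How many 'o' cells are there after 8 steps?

5

step 1: o-o--o-oo-o
step 2: o--o---oo-o
step 3: oo--oo-oo-o
step 4: -oo-oo-oo-o
step 5: -oo-oo-oo--
step 6: -oo-oo-oooo
step 7: -oo-oo-o--o
step 8: -oo-oo--o--
count of o: 5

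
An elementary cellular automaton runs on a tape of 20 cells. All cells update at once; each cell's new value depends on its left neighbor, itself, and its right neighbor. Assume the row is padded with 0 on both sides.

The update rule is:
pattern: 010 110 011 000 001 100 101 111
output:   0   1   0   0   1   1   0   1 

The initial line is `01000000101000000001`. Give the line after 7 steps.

10100001000100000010
00010010101010000101
00101100000001001000
01000110000010110100
10101011000100010010
00000001101010101101
00000010100000000100

00000010100000000100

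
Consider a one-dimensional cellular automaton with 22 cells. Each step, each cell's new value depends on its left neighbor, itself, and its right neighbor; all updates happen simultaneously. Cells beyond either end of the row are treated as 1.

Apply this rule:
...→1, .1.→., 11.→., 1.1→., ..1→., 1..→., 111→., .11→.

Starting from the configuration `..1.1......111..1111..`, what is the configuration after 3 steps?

......1111............

step 1: ......1111............
step 2: .1111......1111111111.
step 3: ......1111............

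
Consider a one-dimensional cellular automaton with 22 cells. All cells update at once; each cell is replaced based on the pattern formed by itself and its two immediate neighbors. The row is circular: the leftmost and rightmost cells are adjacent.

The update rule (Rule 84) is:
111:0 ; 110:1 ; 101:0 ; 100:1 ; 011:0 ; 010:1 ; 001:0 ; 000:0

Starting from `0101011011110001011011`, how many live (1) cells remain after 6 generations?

generation 1: 0101001000011001001001
generation 2: 0101101100001101101101
generation 3: 0100100110000100100101
generation 4: 0110110011000110110101
generation 5: 0010011001100010010101
generation 6: 1011001100110011010101
count of 1: 12

12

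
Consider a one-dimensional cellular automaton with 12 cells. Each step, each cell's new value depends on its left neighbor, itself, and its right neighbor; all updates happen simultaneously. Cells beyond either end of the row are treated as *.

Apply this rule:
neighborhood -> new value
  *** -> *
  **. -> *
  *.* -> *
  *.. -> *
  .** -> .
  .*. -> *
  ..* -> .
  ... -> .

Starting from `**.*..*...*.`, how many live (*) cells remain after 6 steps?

11

*****.**..**
******.**..*
*******.**..
********.**.
*********.**
**********.*
count of *: 11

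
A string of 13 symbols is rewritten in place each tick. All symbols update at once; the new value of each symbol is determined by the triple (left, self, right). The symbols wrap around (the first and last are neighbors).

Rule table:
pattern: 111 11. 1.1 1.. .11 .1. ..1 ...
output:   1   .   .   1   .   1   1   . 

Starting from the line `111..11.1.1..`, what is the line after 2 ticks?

.1...1.11..1.

.1.11...1.111
.1...1.11..1.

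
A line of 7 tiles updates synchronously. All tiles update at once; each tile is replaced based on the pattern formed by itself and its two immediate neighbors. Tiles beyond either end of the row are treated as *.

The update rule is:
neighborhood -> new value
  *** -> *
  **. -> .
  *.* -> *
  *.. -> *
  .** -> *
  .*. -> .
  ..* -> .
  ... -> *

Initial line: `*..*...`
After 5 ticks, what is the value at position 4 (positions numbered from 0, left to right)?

*

.*..**.
*.*.*.*
.*.*.**
*.*.***
.*.****
position 4 holds *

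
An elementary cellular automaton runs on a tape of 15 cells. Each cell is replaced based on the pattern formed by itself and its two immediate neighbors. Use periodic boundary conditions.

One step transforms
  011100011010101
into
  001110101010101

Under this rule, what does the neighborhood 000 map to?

At position 5 the neighborhood is 000; the next row has 0 there.

0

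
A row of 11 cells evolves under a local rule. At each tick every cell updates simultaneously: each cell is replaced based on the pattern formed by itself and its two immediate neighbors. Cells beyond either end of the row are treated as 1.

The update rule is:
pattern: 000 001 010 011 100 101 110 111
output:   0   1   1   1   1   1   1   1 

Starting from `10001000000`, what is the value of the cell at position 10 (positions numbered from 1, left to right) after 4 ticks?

1

tick 1: 11011100001
tick 2: 11111110011
tick 3: 11111111111
tick 4: 11111111111
position 10 holds 1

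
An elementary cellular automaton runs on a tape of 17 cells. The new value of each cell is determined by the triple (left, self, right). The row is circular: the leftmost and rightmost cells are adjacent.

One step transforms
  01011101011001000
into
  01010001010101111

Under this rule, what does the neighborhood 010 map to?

At position 1 the neighborhood is 010; the next row has 1 there.

1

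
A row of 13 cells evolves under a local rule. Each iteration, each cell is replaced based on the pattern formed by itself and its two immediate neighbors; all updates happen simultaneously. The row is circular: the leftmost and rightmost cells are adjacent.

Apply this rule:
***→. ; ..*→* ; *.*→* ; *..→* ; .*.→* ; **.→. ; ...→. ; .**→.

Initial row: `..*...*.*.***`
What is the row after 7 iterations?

.....*...***.

iteration 1: ****.*****...
iteration 2: ....*.....*.*
iteration 3: *..***...****
iteration 4: .**...*.*....
iteration 5: *..*.*****...
iteration 6: *****.....*.*
iteration 7: .....*...***.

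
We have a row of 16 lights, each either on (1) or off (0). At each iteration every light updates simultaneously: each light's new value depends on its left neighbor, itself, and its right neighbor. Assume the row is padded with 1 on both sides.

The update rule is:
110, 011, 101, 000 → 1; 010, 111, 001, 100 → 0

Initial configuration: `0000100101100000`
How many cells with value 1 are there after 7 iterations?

0110000011101110
1110111010111011
0011101101101110
0010111111111011
0001100000001110
0101101111101011
1011111000110110
count of 1: 10

10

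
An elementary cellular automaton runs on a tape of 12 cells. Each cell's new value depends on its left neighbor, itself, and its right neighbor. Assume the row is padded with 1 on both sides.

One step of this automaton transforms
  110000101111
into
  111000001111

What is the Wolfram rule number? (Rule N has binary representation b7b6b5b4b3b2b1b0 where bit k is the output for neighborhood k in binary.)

position 0: 111 → 1  (bit 7 = 1)
position 1: 110 → 1  (bit 6 = 1)
position 7: 101 → 0  (bit 5 = 0)
position 2: 100 → 1  (bit 4 = 1)
position 8: 011 → 1  (bit 3 = 1)
position 6: 010 → 0  (bit 2 = 0)
position 5: 001 → 0  (bit 1 = 0)
position 3: 000 → 0  (bit 0 = 0)
bits b7..b0 = 11011000 = 216

216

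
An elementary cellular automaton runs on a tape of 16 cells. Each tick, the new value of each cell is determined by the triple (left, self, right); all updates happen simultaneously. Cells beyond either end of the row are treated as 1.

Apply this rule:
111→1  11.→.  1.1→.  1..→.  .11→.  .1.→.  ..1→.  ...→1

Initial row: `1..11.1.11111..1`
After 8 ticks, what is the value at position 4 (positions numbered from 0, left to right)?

.

.........111....
.1111111..1..11.
..11111.........
...111..1111111.
.1..1....11111..
......11..111...
.1111......1..1.
..11..1111......
position 4 holds .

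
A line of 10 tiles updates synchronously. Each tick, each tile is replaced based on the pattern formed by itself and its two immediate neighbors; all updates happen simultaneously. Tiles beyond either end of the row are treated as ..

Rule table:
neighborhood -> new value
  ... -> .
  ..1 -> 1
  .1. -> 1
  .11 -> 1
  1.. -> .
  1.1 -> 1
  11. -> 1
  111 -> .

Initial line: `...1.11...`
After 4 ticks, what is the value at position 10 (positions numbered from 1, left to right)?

.

..11111...
.11...1...
111..11...
1.1.111...
position 10 holds .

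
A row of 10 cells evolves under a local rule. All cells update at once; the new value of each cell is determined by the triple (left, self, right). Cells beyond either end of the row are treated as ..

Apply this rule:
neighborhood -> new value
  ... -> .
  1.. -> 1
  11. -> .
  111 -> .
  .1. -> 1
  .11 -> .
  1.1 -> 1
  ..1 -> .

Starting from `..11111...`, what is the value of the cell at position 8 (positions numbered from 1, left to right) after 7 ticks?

.......1..
.......11.
.........1
.........1  (fixed point — unchanged through tick 7)
position 8 holds .

.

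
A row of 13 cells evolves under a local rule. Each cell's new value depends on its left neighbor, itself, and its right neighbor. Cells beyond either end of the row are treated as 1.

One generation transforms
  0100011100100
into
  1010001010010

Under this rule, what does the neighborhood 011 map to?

0

At position 5 the neighborhood is 011; the next row has 0 there.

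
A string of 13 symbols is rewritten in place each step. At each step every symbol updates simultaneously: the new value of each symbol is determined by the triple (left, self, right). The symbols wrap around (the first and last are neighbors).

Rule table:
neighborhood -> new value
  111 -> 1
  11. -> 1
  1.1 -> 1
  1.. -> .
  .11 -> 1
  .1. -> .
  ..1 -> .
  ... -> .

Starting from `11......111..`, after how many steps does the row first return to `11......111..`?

1

step 1: 11......111..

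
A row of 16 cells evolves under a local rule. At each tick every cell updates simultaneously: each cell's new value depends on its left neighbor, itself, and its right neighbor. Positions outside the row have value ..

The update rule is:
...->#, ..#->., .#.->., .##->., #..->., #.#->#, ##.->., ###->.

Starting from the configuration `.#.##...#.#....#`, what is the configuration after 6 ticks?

..#...#..#..##..
#...#..........#
..#...########..
#...#..........#  (repeats tick 2; period 2)
tick 6: #...#..........#

#...#..........#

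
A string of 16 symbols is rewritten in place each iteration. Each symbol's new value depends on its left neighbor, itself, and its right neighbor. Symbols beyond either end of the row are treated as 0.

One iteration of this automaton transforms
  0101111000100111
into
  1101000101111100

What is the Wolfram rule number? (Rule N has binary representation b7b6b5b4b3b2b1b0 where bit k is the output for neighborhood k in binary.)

position 4: 111 → 0  (bit 7 = 0)
position 6: 110 → 0  (bit 6 = 0)
position 2: 101 → 0  (bit 5 = 0)
position 7: 100 → 1  (bit 4 = 1)
position 3: 011 → 1  (bit 3 = 1)
position 1: 010 → 1  (bit 2 = 1)
position 0: 001 → 1  (bit 1 = 1)
position 8: 000 → 0  (bit 0 = 0)
bits b7..b0 = 00011110 = 30

30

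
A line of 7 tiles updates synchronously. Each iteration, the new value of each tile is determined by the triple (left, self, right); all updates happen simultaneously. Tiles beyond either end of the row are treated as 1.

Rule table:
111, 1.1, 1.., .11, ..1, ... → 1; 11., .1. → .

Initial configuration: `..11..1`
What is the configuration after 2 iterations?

11.1111

iteration 1: 111.111
iteration 2: 11.1111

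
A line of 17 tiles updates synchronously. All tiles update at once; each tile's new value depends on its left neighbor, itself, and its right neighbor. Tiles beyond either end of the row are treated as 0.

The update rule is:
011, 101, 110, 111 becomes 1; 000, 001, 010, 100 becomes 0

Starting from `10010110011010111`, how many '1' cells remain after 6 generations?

11

00001110011101111
00001110011111111
00001110011111111  (fixed point — unchanged through generation 6)
count of 1: 11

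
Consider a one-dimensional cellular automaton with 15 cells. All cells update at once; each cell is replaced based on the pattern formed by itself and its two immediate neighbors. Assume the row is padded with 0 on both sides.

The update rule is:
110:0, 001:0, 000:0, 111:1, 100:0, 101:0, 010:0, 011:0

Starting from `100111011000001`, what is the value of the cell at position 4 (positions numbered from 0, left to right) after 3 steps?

0

step 1: 000010000000000
step 2: 000000000000000
step 3: 000000000000000
position 4 holds 0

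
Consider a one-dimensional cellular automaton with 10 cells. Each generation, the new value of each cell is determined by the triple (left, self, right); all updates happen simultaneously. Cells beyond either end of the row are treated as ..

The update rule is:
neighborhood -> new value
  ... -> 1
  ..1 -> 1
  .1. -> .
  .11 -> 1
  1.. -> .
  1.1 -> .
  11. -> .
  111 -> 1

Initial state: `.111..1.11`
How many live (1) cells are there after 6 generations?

4

111..1..1.
11..1..1..
1..1..1..1
..1..1..1.
11..1..1..  (repeats generation 2; period 3)
generation 6: 1..1..1..1
count of 1: 4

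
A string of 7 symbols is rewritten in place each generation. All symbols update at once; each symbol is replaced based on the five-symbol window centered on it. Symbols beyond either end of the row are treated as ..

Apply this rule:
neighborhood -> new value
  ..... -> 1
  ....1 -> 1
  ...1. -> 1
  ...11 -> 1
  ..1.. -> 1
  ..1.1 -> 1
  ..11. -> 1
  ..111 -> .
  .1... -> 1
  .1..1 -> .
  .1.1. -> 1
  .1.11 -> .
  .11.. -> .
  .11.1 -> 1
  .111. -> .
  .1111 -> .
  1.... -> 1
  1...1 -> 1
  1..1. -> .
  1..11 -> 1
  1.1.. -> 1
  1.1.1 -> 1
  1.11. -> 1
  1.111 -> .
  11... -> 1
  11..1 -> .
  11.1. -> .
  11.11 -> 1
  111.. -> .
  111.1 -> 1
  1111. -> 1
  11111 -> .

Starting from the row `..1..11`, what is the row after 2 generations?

111.11.
..111.1

..111.1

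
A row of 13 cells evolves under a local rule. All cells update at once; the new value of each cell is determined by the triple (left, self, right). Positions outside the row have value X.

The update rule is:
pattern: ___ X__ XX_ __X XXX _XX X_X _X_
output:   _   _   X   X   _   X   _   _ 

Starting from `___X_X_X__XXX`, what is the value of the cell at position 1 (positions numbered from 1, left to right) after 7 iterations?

_

iteration 1: __X______XX__
iteration 2: _X______XXX_X
iteration 3: _______XX_X_X
iteration 4: ______XXX___X
iteration 5: _____XX_X__XX
iteration 6: ____XXX___XX_
iteration 7: ___XX_X__XXX_
position 1 holds _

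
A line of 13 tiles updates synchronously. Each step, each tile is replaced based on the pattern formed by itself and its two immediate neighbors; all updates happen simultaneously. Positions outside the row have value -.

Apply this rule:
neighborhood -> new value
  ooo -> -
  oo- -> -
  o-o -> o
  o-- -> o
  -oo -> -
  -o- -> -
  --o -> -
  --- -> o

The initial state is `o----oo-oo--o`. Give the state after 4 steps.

---oo--o--ooo

step 1: -ooo---o--o--
step 2: ----oo--o--oo
step 3: ooo---o--o---
step 4: ---oo--o--ooo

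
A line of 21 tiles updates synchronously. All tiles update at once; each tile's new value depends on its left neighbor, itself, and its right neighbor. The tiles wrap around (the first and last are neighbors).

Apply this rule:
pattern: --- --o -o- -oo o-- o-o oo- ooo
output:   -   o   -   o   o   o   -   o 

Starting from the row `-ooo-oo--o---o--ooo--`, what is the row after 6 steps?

ooo-oo-oo-o-o-oooo-o-
oo-oo-oo-o-o-oooo-o-o
o-oo-oo-o-o-oooo-o-oo
-oo-oo-o-o-oooo-o-ooo
oo-oo-o-o-oooo-o-ooo-
o-oo-o-o-oooo-o-ooo-o

o-oo-o-o-oooo-o-ooo-o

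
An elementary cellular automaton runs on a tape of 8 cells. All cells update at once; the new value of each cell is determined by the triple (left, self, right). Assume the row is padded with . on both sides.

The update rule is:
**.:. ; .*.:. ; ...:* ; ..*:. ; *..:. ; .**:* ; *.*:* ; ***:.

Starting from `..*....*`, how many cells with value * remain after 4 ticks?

tick 1: *...**..
tick 2: ..*.*..*
tick 3: *..*....
tick 4: .....***
count of *: 3

3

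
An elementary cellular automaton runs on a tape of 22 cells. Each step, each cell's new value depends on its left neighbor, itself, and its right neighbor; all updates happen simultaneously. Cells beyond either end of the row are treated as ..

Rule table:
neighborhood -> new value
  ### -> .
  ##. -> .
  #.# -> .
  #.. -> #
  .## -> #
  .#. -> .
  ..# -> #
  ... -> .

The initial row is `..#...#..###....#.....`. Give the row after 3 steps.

.#.#.#.###..#..#.#....
#......#..##.##...#...
.#....#.###..#.#.#.#..

.#....#.###..#.#.#.#..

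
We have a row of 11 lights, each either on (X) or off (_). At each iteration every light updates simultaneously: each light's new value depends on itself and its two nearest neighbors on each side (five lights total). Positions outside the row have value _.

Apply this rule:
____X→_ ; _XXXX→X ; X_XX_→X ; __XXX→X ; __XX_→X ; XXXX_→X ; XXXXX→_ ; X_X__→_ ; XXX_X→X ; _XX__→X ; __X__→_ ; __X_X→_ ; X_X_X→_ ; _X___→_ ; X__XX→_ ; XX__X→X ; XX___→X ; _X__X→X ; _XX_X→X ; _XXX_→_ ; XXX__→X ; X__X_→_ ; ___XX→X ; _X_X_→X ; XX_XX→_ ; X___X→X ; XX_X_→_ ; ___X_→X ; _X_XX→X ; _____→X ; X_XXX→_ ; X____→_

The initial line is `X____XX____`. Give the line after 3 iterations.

____XXXX_XX
XX_XXXXX_XX
XX__X_XX_XX

XX__X_XX_XX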